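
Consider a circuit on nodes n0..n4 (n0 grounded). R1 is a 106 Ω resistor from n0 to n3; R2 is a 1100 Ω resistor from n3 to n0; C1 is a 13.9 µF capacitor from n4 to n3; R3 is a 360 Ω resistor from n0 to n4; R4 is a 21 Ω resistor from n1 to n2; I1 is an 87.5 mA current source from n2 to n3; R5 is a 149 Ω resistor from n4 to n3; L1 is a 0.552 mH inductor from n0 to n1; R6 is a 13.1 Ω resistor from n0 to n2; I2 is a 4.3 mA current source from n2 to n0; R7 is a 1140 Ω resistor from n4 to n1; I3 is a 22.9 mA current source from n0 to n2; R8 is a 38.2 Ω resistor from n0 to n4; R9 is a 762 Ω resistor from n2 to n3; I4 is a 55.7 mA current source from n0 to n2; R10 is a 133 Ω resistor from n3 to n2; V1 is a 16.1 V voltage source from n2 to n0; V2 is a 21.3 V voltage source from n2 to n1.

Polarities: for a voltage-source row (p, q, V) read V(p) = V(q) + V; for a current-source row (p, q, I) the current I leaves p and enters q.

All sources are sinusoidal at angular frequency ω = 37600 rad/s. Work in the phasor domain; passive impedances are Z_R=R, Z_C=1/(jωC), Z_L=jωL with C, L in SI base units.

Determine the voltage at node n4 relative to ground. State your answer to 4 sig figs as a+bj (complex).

4.590+0.1059j V

Apply KCL at each of the 4 non-ground nodes and solve the resulting linear system.
Node n1: branches {R4, L1, R7, V2} → V_1 = -5.200+0.000j
Node n2: branches {R4, I1, R6, I2, I3, R9, I4, R10, V1, V2} → V_2 = 16.10+0.000j
Node n3: branches {R1, R2, C1, I1, R5, R9, R10} → V_3 = 4.599-0.1647j
Node n4: branches {C1, R3, R5, R7, R8} → V_4 = 4.590+0.1059j
Source currents: i(V1)=-1.335-0.2519j, i(V2)=-1.023+0.2504j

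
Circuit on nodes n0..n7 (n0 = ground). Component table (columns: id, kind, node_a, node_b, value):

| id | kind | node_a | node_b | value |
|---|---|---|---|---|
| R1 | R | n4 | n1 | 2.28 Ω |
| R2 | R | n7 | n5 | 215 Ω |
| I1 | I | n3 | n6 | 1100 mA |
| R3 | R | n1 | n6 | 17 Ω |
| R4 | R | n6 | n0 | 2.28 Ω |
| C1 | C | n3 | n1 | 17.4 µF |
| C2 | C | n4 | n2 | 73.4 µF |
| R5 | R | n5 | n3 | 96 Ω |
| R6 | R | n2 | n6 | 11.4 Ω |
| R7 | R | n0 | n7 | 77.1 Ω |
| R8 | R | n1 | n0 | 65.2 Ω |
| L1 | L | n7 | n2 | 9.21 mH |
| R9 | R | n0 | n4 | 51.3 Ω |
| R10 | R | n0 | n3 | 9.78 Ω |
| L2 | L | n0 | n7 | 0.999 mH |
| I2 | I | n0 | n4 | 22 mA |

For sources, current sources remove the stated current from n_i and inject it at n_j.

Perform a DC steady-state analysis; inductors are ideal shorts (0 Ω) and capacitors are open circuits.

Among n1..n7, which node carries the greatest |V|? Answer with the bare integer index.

3

Element admittances at DC:
  Y(R1) = 0.4386 S between n4,n1
  Y(R2) = 0.004651 S between n7,n5
  I1: injects 1.1 A into n6 (from n3)
  Y(R3) = 0.05882 S between n1,n6
  Y(R4) = 0.4386 S between n6,n0
  Y(C1) = 0.000 S between n3,n1
  Y(C2) = 0.000 S between n4,n2
  Y(R5) = 0.01042 S between n5,n3
  Y(R6) = 0.08772 S between n2,n6
  Y(R7) = 0.01297 S between n0,n7
  Y(R8) = 0.01534 S between n1,n0
  L1: short n7↔n2 (DC inductor)
  Y(R9) = 0.01949 S between n0,n4
  Y(R10) = 0.1022 S between n0,n3
  L2: short n0↔n7 (DC inductor)
  I2: injects 0.022 A into n4 (from n0)
Assemble and solve the 9×9 MNA system:
  V(n1)=1.515  V(n2)=0.000  V(n3)=-10.43  V(n4)=1.498  V(n5)=-7.210  V(n6)=2.032  V(n7)=0.000
  i(L1)=-0.1783  i(L2)=-0.1447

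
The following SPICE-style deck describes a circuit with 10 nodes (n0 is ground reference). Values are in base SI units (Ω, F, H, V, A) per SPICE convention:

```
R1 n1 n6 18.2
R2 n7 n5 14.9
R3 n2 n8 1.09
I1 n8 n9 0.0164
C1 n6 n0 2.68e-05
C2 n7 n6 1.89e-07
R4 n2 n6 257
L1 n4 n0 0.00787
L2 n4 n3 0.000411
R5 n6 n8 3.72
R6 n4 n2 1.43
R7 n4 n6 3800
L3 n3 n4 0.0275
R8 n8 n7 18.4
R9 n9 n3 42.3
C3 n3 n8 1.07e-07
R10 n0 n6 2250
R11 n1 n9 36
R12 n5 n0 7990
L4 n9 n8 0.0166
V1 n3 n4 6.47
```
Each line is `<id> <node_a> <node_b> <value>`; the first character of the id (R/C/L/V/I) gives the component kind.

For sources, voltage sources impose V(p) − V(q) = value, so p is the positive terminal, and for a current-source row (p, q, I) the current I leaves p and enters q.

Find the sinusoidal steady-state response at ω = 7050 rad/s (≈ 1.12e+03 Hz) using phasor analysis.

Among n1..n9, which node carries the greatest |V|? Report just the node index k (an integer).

3

Element admittances at ω=7050 rad/s:
  Y(R1) = 0.05495+0.000j S between n1,n6
  Y(R2) = 0.06711+0.000j S between n7,n5
  Y(R3) = 0.9174+0.000j S between n2,n8
  I1: injects 0.0164 A into n9 (from n8)
  Y(C1) = 0.000+0.1889j S between n6,n0
  Y(C2) = 0.000+0.001332j S between n7,n6
  Y(R4) = 0.003891+0.000j S between n2,n6
  Y(L1) = 0.000-0.01802j S between n4,n0
  Y(L2) = 0.000-0.3451j S between n4,n3
  Y(R5) = 0.2688+0.000j S between n6,n8
  Y(R6) = 0.6993+0.000j S between n4,n2
  Y(R7) = 0.0002632+0.000j S between n4,n6
  Y(L3) = 0.000-0.005158j S between n3,n4
  Y(R8) = 0.05435+0.000j S between n8,n7
  Y(R9) = 0.02364+0.000j S between n9,n3
  Y(C3) = 0.000+0.0007543j S between n3,n8
  Y(R10) = 0.0004444+0.000j S between n0,n6
  Y(R11) = 0.02778+0.000j S between n1,n9
  Y(R12) = 0.0001252+0.000j S between n5,n0
  Y(L4) = 0.000-0.008545j S between n9,n8
  V1: constraint V(n3)−V(n4) = 6.47
Assemble and solve the 10×10 MNA system:
  V(n1)=1.182+0.2466j  V(n2)=-0.3414-0.07662j  V(n3)=6.048-0.06678j  V(n4)=-0.4223-0.06678j  V(n5)=-0.2816-0.07816j  V(n6)=-0.04022-0.006652j  V(n7)=-0.2822-0.07830j  V(n8)=-0.2811-0.08441j  V(n9)=3.600+0.7474j
  i(V1)=-0.05786+2.281j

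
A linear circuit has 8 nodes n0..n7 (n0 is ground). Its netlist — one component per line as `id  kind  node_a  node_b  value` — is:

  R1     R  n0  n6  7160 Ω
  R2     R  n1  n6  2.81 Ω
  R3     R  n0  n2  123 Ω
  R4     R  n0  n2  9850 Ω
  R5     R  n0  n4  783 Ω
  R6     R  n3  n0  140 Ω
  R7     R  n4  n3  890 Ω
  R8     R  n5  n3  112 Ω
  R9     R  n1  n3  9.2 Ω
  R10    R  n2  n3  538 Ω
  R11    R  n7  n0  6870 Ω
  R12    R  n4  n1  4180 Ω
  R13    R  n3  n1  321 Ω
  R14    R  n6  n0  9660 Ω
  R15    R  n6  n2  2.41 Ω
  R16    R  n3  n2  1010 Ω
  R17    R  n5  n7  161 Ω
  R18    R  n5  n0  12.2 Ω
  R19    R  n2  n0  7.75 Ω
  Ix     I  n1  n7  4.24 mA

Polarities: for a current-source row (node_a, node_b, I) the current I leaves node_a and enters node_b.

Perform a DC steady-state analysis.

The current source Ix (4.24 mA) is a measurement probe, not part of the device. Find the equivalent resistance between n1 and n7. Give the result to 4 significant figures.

R_eq = 176.8 Ω

Apply KCL at each of the 7 non-ground nodes and solve the resulting linear system.
Node n1: branches {R2, R9, R12, R13, Ix} → V_1 = -0.04123
Node n2: branches {R3, R4, R10, R15, R16, R19} → V_2 = -0.02408
Node n3: branches {R6, R7, R8, R9, R10, R13, R16} → V_3 = -0.03277
Node n4: branches {R5, R7, R12} → V_4 = -0.01768
Node n5: branches {R8, R17, R18} → V_5 = 0.04229
Node n6: branches {R1, R2, R14, R15} → V_6 = -0.03199
Node n7: branches {R11, R17, Ix} → V_7 = 0.7083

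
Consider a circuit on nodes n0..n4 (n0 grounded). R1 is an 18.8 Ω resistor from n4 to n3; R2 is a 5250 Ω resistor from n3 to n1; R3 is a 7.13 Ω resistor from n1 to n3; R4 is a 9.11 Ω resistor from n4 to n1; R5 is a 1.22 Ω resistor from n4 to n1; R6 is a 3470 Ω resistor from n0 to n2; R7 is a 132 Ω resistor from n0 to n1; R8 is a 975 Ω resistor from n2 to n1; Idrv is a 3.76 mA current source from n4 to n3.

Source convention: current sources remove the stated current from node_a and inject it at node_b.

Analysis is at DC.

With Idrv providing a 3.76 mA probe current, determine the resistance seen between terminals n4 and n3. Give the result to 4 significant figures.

Element admittances at DC:
  Y(R1) = 0.05319 S between n4,n3
  Y(R2) = 0.0001905 S between n3,n1
  Y(R3) = 0.1403 S between n1,n3
  Y(R4) = 0.1098 S between n4,n1
  Y(R5) = 0.8197 S between n4,n1
  Y(R6) = 0.0002882 S between n0,n2
  Y(R7) = 0.007576 S between n0,n1
  Y(R8) = 0.001026 S between n2,n1
  Idrv: injects 0.00376 A into n3 (from n4)
Assemble and solve the 4×4 MNA system:
  V(n1)=0.000  V(n2)=0.000  V(n3)=0.01864  V(n4)=-0.002817

R_eq = 5.708 Ω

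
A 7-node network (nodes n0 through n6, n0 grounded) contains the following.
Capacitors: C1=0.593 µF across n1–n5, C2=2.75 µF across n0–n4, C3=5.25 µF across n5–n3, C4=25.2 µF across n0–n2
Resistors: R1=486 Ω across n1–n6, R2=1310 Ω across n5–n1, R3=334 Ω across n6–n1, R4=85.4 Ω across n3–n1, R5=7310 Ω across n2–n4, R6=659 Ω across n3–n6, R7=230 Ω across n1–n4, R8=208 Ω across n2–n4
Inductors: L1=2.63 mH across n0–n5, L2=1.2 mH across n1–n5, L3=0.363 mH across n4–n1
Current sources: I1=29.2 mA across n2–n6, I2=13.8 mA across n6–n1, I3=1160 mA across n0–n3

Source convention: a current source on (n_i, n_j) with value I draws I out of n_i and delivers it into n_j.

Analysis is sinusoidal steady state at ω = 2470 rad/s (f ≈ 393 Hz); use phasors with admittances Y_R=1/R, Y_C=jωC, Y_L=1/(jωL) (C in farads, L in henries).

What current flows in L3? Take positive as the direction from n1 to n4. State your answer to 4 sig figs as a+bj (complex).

-0.06017+0.06566j A

Apply KCL at each of the 6 non-ground nodes and solve the resulting linear system.
Node n1: branches {C1, R1, R2, R3, L2, R4, L3, I2, R7} → V_1 = 2.433+10.09j
Node n2: branches {R5, I1, C4, R8} → V_2 = 0.7792+0.3331j
Node n3: branches {R4, C3, R6, I3} → V_3 = 47.27-37.09j
Node n4: branches {C2, L3, R5, R7, R8} → V_4 = 2.491+10.14j
Node n5: branches {C1, L1, R2, L2, C3} → V_5 = 0.4250+8.118j
Node n6: branches {R1, R3, I1, I2, R6} → V_6 = 15.13-0.8096j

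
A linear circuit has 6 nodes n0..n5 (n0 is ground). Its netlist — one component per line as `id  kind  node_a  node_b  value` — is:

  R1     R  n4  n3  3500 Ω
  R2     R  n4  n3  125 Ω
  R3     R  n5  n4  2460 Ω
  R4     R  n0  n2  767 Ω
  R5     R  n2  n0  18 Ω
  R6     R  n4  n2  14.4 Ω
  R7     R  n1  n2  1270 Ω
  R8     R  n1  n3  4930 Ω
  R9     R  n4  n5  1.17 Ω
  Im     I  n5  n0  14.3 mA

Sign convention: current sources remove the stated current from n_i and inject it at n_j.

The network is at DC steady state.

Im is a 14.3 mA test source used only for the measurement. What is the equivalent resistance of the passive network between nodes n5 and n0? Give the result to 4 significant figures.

R_eq = 33.12 Ω

Element admittances at DC:
  Y(R1) = 0.0002857 S between n4,n3
  Y(R2) = 0.008000 S between n4,n3
  Y(R3) = 0.0004065 S between n5,n4
  Y(R4) = 0.001304 S between n0,n2
  Y(R5) = 0.05556 S between n2,n0
  Y(R6) = 0.06944 S between n4,n2
  Y(R7) = 0.0007874 S between n1,n2
  Y(R8) = 0.0002028 S between n1,n3
  Y(R9) = 0.8547 S between n4,n5
  Im: injects 0.0143 A into n0 (from n5)
Assemble and solve the 5×5 MNA system:
  V(n1)=-0.2928  V(n2)=-0.2515  V(n3)=-0.4530  V(n4)=-0.4569  V(n5)=-0.4737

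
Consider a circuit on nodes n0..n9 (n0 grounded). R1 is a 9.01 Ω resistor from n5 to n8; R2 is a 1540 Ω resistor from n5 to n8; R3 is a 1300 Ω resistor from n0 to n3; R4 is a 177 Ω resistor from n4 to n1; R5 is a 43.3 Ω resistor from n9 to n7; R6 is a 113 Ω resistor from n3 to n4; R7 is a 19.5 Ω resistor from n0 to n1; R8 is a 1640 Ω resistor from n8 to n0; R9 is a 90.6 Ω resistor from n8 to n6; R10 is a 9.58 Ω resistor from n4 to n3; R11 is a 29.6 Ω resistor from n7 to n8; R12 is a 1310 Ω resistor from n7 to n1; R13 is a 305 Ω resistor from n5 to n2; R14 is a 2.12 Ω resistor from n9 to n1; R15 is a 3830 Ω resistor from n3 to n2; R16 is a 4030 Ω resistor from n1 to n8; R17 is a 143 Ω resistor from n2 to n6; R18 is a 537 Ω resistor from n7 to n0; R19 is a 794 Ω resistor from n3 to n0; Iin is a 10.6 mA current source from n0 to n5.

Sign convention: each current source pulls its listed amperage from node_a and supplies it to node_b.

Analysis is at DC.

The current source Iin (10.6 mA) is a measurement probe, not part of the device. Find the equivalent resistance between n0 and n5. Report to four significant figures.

R_eq = 88.09 Ω

MNA unknowns: 9 node voltages V₁..V_9
R1: Y=0.1110 on G[5,8]
R2: Y=0.0006494 on G[5,8]
R3: Y=0.0007692 on G[0,3]
R4: Y=0.005650 on G[4,1]
R5: Y=0.02309 on G[9,7]
R6: Y=0.008850 on G[3,4]
R7: Y=0.05128 on G[0,1]
R8: Y=0.0006098 on G[8,0]
R9: Y=0.01104 on G[8,6]
R10: Y=0.1044 on G[4,3]
R11: Y=0.03378 on G[7,8]
R12: Y=0.0007634 on G[7,1]
R13: Y=0.003279 on G[5,2]
R14: Y=0.4717 on G[9,1]
R15: Y=0.0002611 on G[3,2]
R16: Y=0.0002481 on G[1,8]
R17: Y=0.006993 on G[2,6]
R18: Y=0.001862 on G[7,0]
R19: Y=0.001259 on G[3,0]
Iin: z[0]−=0.0106, z[5]+=0.0106
solve → V1=0.1707, V2=0.8569, V3=0.1489, V4=0.1500, V5=0.9338, V6=0.8472, V7=0.5529, V8=0.8411, V9=0.1886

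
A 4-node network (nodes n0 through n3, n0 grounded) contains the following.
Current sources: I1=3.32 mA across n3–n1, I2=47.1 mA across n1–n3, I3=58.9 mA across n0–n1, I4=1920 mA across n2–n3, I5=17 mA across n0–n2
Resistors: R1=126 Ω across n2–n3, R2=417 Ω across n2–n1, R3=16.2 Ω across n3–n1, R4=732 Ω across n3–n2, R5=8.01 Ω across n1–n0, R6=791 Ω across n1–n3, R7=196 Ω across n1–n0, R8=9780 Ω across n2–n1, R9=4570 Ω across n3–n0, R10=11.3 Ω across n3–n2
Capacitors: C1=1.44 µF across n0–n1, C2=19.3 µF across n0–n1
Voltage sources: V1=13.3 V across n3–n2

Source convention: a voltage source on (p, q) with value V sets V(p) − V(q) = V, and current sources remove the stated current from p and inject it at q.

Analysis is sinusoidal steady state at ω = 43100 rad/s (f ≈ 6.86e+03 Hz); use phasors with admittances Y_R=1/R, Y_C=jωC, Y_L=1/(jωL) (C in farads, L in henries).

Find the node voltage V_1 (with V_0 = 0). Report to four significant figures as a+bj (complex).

Element admittances at ω=43100 rad/s:
  I1: injects 0.00332 A into n1 (from n3)
  Y(R1) = 0.007937+0.000j S between n2,n3
  Y(R2) = 0.002398+0.000j S between n2,n1
  I2: injects 0.0471 A into n3 (from n1)
  I3: injects 0.0589 A into n1 (from n0)
  I4: injects 1.92 A into n3 (from n2)
  Y(C1) = 0.000+0.06206j S between n0,n1
  Y(R3) = 0.06173+0.000j S between n3,n1
  I5: injects 0.017 A into n2 (from n0)
  Y(R4) = 0.001366+0.000j S between n3,n2
  Y(R5) = 0.1248+0.000j S between n1,n0
  Y(R6) = 0.001264+0.000j S between n1,n3
  Y(R7) = 0.005102+0.000j S between n1,n0
  Y(R8) = 0.0001022+0.000j S between n2,n1
  Y(C2) = 0.000+0.8318j S between n0,n1
  Y(R9) = 0.0002188+0.000j S between n3,n0
  Y(R10) = 0.08850+0.000j S between n3,n2
  V1: constraint V(n3)−V(n2) = 13.3
Assemble and solve the 4×4 MNA system:
  V(n1)=0.01206-0.08280j  V(n2)=-11.86-0.08253j  V(n3)=1.443-0.08253j
  i(V1)=0.5726+6.894e-07j

0.01206-0.08280j V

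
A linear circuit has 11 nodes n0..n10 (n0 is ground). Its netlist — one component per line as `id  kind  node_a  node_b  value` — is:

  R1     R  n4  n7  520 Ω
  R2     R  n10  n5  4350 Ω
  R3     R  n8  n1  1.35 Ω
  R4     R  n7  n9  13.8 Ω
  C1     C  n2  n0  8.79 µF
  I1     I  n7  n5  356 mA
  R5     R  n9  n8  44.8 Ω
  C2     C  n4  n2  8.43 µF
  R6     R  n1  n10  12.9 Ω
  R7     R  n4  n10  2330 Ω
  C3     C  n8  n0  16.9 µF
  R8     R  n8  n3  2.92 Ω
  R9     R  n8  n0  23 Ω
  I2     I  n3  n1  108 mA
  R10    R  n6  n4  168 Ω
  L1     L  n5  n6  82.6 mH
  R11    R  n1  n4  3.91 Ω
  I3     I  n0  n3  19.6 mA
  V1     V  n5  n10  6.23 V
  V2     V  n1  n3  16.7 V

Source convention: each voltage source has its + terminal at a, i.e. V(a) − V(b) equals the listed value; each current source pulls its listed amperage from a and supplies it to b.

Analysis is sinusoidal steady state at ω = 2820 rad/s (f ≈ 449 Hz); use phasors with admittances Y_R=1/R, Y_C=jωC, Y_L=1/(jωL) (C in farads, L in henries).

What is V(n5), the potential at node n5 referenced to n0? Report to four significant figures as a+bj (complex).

MNA unknowns: 10 node voltages V₁..V_10 plus 2 source currents (V1, V2)
R1: Y=0.001923+0.000j on G[4,7]
R2: Y=0.0002299+0.000j on G[10,5]
R3: Y=0.7407+0.000j on G[8,1]
R4: Y=0.07246+0.000j on G[7,9]
C1: Y=0.000+0.02479j on G[2,0]
I1: z[7]−=0.356, z[5]+=0.356
R5: Y=0.02232+0.000j on G[9,8]
C2: Y=0.000+0.02377j on G[4,2]
R6: Y=0.07752+0.000j on G[1,10]
R7: Y=0.0004292+0.000j on G[4,10]
C3: Y=0.000+0.04766j on G[8,0]
R8: Y=0.3425+0.000j on G[8,3]
R9: Y=0.04348+0.000j on G[8,0]
I2: z[3]−=0.108, z[1]+=0.108
R10: Y=0.005952+0.000j on G[6,4]
L1: Y=0.000-0.004293j on G[5,6]
R11: Y=0.2558+0.000j on G[1,4]
I3: z[0]−=0.0196, z[3]+=0.0196
V1: row V5−V10=6.23, i_V1 at 5,10
V2: row V1−V3=16.7, i_V2 at 1,3
solve → V1=4.968-0.7415j, V2=2.369-0.5282j, V3=-11.73-0.7415j, V4=4.839-1.079j, V5=15.46-0.3769j, V6=8.807-5.879j, V7=-18.80-0.7276j, V8=-0.6045-0.6880j, V9=-14.52-0.7182j, V10=9.231-0.3769j
aux → i_V1=0.3309+0.02857j, i_V2=-3.722-0.01835j

15.46-0.3769j V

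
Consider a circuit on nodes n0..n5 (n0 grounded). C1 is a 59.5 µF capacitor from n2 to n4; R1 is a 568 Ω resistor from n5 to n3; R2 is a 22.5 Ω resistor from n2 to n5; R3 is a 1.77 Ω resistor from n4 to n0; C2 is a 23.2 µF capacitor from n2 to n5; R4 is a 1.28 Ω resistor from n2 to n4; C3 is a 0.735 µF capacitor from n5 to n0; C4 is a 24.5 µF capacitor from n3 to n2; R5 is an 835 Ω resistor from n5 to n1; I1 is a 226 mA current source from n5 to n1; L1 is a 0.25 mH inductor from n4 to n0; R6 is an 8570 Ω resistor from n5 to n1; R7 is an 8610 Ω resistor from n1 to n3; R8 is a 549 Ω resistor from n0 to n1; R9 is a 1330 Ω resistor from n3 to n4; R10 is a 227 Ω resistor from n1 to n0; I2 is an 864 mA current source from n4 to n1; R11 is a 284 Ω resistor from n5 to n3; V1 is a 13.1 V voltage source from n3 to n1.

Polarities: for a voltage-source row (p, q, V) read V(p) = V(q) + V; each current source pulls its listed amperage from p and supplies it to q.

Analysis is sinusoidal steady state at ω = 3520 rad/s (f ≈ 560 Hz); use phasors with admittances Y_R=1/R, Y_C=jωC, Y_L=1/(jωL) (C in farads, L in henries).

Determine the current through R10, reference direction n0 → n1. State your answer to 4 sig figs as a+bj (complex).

Element admittances at ω=3520 rad/s:
  Y(C1) = 0.000+0.2094j S between n2,n4
  Y(R1) = 0.001761+0.000j S between n5,n3
  Y(R2) = 0.04444+0.000j S between n2,n5
  Y(R3) = 0.5650+0.000j S between n4,n0
  Y(C2) = 0.000+0.08166j S between n2,n5
  Y(R4) = 0.7812+0.000j S between n2,n4
  Y(C3) = 0.000+0.002587j S between n5,n0
  Y(C4) = 0.000+0.08624j S between n3,n2
  Y(R5) = 0.001198+0.000j S between n5,n1
  I1: injects 0.226 A into n1 (from n5)
  Y(L1) = 0.000-1.136j S between n4,n0
  Y(R6) = 0.0001167+0.000j S between n5,n1
  Y(R7) = 0.0001161+0.000j S between n1,n3
  Y(R8) = 0.001821+0.000j S between n0,n1
  Y(R9) = 0.0007519+0.000j S between n3,n4
  Y(R10) = 0.004405+0.000j S between n1,n0
  I2: injects 0.864 A into n1 (from n4)
  Y(R11) = 0.003521+0.000j S between n5,n3
  V1: constraint V(n3)−V(n1) = 13.1
Assemble and solve the 6×6 MNA system:
  V(n1)=-9.798-13.30j  V(n2)=1.099-0.1073j  V(n3)=3.302-13.30j  V(n4)=-0.03739+0.07549j  V(n5)=-0.8858+1.408j
  i(V1)=-1.164-0.1022j

0.04316+0.05861j A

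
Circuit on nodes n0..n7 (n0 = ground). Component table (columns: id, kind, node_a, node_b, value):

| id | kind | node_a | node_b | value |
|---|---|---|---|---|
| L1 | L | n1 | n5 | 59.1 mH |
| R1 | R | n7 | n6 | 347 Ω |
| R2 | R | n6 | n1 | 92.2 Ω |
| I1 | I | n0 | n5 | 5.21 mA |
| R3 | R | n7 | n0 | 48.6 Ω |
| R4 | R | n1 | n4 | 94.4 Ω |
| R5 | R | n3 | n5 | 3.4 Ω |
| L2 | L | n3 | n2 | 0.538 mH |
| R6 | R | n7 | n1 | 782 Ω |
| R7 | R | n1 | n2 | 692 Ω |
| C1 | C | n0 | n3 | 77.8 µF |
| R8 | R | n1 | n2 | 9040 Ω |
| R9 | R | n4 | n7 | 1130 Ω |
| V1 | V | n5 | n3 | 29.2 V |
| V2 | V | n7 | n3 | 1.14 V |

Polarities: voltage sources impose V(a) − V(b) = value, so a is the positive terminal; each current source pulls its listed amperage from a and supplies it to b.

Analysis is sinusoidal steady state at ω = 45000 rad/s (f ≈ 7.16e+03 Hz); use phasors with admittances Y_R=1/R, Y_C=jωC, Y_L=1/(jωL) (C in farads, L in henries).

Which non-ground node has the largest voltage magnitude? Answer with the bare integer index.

5

Apply KCL at each of the 7 non-ground nodes and solve the resulting linear system.
Node n1: branches {L1, R2, R4, R6, R7, R8} → V_1 = 0.9717-1.776j
Node n2: branches {L2, R7, R8} → V_2 = 0.06835+0.03924j
Node n3: branches {R5, L2, C1, V1, V2} → V_3 = -3.063e-05+0.005212j
Node n4: branches {R4, R9} → V_4 = 0.9847-1.639j
Node n5: branches {L1, I1, R5, V1} → V_5 = 29.20+0.005212j
Node n6: branches {R1, R2} → V_6 = 1.007-1.402j
Node n7: branches {R1, R3, R6, R9, V2} → V_7 = 1.140+0.005212j
Source currents: i(V1)=-8.584+0.01061j, i(V2)=-0.02419-0.007897j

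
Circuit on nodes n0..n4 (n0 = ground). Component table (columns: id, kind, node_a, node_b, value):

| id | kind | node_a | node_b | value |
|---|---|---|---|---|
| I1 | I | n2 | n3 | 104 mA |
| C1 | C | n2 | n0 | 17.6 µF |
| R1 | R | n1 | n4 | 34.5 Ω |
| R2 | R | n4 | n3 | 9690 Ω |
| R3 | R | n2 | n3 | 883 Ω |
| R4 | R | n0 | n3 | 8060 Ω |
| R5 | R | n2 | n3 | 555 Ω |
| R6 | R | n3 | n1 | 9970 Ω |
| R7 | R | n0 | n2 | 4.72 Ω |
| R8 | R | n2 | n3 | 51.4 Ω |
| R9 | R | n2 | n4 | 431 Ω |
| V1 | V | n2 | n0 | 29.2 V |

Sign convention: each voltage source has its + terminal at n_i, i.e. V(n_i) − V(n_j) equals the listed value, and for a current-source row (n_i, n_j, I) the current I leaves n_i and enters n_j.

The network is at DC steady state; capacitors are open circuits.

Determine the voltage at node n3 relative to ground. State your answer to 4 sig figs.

33.62 V

Element admittances at DC:
  I1: injects 0.104 A into n3 (from n2)
  Y(C1) = 0.000 S between n2,n0
  Y(R1) = 0.02899 S between n1,n4
  Y(R2) = 0.0001032 S between n4,n3
  Y(R3) = 0.001133 S between n2,n3
  Y(R4) = 0.0001241 S between n0,n3
  Y(R5) = 0.001802 S between n2,n3
  Y(R6) = 0.0001003 S between n3,n1
  Y(R7) = 0.2119 S between n0,n2
  Y(R8) = 0.01946 S between n2,n3
  Y(R9) = 0.002320 S between n2,n4
  V1: constraint V(n2)−V(n0) = 29.2
Assemble and solve the 5×5 MNA system:
  V(n1)=29.57  V(n2)=29.20  V(n3)=33.62  V(n4)=29.56
  i(V1)=-6.191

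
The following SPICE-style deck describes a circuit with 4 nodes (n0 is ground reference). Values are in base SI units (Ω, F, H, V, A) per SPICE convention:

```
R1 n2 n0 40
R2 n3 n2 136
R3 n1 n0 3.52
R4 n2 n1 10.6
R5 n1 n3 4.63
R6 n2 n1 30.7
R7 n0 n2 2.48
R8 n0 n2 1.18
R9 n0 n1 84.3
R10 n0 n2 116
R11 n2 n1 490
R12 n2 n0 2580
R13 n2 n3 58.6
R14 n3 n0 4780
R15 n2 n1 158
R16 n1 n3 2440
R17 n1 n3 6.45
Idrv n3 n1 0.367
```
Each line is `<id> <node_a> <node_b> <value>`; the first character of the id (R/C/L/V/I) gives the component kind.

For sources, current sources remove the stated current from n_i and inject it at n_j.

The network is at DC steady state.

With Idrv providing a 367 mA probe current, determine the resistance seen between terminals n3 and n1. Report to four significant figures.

R_eq = 2.535 Ω

Element admittances at DC:
  Y(R1) = 0.02500 S between n2,n0
  Y(R2) = 0.007353 S between n3,n2
  Y(R3) = 0.2841 S between n1,n0
  Y(R4) = 0.09434 S between n2,n1
  Y(R5) = 0.2160 S between n1,n3
  Y(R6) = 0.03257 S between n2,n1
  Y(R7) = 0.4032 S between n0,n2
  Y(R8) = 0.8475 S between n0,n2
  Y(R9) = 0.01186 S between n0,n1
  Y(R10) = 0.008621 S between n0,n2
  Y(R11) = 0.002041 S between n2,n1
  Y(R12) = 0.0003876 S between n2,n0
  Y(R13) = 0.01706 S between n2,n3
  Y(R14) = 0.0002092 S between n3,n0
  Y(R15) = 0.006329 S between n2,n1
  Y(R16) = 0.0004098 S between n1,n3
  Y(R17) = 0.1550 S between n1,n3
  Idrv: injects 0.367 A into n1 (from n3)
Assemble and solve the 3×3 MNA system:
  V(n1)=0.04654  V(n2)=-0.01058  V(n3)=-0.8836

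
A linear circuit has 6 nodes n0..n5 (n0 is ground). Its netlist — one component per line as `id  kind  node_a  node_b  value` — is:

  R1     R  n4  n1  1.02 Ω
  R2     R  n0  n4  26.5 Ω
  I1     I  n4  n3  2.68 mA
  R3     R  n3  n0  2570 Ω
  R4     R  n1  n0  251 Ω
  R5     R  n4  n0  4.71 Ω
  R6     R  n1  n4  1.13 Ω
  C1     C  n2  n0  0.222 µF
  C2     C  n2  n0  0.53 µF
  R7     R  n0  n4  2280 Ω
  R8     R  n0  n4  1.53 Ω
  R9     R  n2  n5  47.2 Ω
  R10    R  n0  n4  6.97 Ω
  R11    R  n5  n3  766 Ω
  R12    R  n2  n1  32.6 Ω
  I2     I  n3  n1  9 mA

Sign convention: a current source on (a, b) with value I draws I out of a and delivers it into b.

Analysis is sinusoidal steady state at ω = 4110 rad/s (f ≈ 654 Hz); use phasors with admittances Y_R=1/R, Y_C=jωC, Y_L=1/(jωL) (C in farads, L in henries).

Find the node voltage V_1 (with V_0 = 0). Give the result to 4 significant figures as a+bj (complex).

Element admittances at ω=4110 rad/s:
  Y(R1) = 0.9804+0.000j S between n4,n1
  Y(R2) = 0.03774+0.000j S between n0,n4
  I1: injects 0.00268 A into n3 (from n4)
  Y(R3) = 0.0003891+0.000j S between n3,n0
  Y(R4) = 0.003984+0.000j S between n1,n0
  Y(R5) = 0.2123+0.000j S between n4,n0
  Y(R6) = 0.8850+0.000j S between n1,n4
  Y(C1) = 0.000+0.0009124j S between n2,n0
  Y(C2) = 0.000+0.002178j S between n2,n0
  Y(R7) = 0.0004386+0.000j S between n0,n4
  Y(R8) = 0.6536+0.000j S between n0,n4
  Y(R9) = 0.02119+0.000j S between n2,n5
  Y(R10) = 0.1435+0.000j S between n0,n4
  Y(R11) = 0.001305+0.000j S between n5,n3
  Y(R12) = 0.03067+0.000j S between n2,n1
  I2: injects 0.009 A into n1 (from n3)
Assemble and solve the 5×5 MNA system:
  V(n1)=0.003816+0.0006787j  V(n2)=-0.1497+0.01561j  V(n3)=-4.018+0.01186j  V(n4)=0.001524+0.0004346j  V(n5)=-0.3742+0.01539j

0.003816+0.0006787j V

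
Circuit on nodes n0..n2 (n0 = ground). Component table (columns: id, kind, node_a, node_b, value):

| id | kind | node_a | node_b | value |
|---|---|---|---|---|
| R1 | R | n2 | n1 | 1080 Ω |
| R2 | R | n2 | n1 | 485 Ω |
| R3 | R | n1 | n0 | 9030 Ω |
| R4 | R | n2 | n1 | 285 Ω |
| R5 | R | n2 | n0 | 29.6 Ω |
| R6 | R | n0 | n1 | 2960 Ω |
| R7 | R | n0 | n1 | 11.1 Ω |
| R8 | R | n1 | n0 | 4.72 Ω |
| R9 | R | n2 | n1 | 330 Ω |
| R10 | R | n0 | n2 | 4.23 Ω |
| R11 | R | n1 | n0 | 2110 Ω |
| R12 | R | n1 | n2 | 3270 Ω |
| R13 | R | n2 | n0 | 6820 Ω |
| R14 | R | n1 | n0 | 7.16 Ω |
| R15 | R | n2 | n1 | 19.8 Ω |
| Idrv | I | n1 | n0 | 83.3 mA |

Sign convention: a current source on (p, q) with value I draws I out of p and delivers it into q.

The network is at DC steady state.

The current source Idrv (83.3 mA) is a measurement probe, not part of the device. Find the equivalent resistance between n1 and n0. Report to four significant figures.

R_eq = 2.033 Ω

Element admittances at DC:
  Y(R1) = 0.0009259 S between n2,n1
  Y(R2) = 0.002062 S between n2,n1
  Y(R3) = 0.0001107 S between n1,n0
  Y(R4) = 0.003509 S between n2,n1
  Y(R5) = 0.03378 S between n2,n0
  Y(R6) = 0.0003378 S between n0,n1
  Y(R7) = 0.09009 S between n0,n1
  Y(R8) = 0.2119 S between n1,n0
  Y(R9) = 0.003030 S between n2,n1
  Y(R10) = 0.2364 S between n0,n2
  Y(R11) = 0.0004739 S between n1,n0
  Y(R12) = 0.0003058 S between n1,n2
  Y(R13) = 0.0001466 S between n2,n0
  Y(R14) = 0.1397 S between n1,n0
  Y(R15) = 0.05051 S between n2,n1
  Idrv: injects 0.0833 A into n0 (from n1)
Assemble and solve the 2×2 MNA system:
  V(n1)=-0.1694  V(n2)=-0.03090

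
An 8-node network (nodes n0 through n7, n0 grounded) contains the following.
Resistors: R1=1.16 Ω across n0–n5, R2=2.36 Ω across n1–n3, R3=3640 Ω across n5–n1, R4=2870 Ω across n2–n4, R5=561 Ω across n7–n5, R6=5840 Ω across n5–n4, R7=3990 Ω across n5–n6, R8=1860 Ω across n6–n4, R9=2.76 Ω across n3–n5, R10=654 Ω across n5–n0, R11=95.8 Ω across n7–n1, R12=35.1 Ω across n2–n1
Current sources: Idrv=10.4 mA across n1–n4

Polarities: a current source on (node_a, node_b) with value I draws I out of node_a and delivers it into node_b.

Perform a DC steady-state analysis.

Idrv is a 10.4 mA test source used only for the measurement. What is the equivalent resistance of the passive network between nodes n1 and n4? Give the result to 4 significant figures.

R_eq = 1458. Ω

Apply KCL at each of the 7 non-ground nodes and solve the resulting linear system.
Node n1: branches {R2, R3, R11, R12, Idrv} → V_1 = -0.02628
Node n2: branches {R4, R12} → V_2 = 0.1569
Node n3: branches {R2, R9} → V_3 = -0.01417
Node n4: branches {R4, R6, R8, Idrv} → V_4 = 15.14
Node n5: branches {R1, R3, R5, R6, R7, R9, R10} → V_5 = 0.000
Node n6: branches {R7, R8} → V_6 = 10.33
Node n7: branches {R5, R11} → V_7 = -0.02245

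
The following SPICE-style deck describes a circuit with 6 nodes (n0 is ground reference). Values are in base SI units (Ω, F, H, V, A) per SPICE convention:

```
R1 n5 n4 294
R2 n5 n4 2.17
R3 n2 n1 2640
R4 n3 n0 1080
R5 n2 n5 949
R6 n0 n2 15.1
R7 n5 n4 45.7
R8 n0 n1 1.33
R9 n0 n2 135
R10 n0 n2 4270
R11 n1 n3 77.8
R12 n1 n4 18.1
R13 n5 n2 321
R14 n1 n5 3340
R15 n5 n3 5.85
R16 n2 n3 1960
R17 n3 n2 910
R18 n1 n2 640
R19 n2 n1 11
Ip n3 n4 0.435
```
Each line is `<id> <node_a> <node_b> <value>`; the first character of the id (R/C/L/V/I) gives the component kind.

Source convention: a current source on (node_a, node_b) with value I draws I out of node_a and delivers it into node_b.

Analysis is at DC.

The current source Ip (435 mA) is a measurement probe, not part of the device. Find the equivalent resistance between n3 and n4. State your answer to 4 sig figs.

R_eq = 7.220 Ω

Apply KCL at each of the 5 non-ground nodes and solve the resulting linear system.
Node n1: branches {R3, R8, R11, R12, R14, R18, R19} → V_1 = 0.005263
Node n2: branches {R3, R5, R6, R9, R10, R13, R16, R17, R18, R19} → V_2 = -0.02291
Node n3: branches {R4, R11, R15, R16, R17, Ip} → V_3 = -2.446
Node n4: branches {R1, R2, R7, R12, Ip} → V_4 = 0.6951
Node n5: branches {R1, R2, R5, R7, R13, R14, R15} → V_5 = -0.1213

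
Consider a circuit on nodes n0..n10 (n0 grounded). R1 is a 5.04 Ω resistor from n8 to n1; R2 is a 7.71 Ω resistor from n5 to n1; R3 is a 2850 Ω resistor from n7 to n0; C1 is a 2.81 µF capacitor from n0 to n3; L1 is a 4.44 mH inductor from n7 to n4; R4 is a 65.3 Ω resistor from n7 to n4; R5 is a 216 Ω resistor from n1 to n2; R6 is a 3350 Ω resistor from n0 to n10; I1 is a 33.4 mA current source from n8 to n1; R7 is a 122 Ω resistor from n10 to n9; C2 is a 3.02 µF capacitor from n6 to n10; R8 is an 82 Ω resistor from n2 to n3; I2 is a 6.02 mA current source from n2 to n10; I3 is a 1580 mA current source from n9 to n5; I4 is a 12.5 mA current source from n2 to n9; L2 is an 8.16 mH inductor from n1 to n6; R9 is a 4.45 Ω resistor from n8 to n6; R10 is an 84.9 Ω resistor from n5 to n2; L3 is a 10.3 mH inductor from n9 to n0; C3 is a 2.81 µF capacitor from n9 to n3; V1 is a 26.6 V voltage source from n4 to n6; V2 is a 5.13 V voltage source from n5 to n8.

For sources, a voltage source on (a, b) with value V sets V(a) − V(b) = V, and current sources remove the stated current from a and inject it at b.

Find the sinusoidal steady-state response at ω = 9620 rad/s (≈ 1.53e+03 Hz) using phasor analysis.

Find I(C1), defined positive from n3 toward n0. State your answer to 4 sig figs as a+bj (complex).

Element admittances at ω=9620 rad/s:
  Y(R1) = 0.1984+0.000j S between n8,n1
  Y(R2) = 0.1297+0.000j S between n5,n1
  Y(R3) = 0.0003509+0.000j S between n7,n0
  Y(C1) = 0.000+0.02703j S between n0,n3
  Y(L1) = 0.000-0.02341j S between n7,n4
  Y(R4) = 0.01531+0.000j S between n7,n4
  Y(R5) = 0.004630+0.000j S between n1,n2
  Y(R6) = 0.0002985+0.000j S between n0,n10
  I1: injects 0.0334 A into n1 (from n8)
  Y(R7) = 0.008197+0.000j S between n10,n9
  Y(C2) = 0.000+0.02905j S between n6,n10
  Y(R8) = 0.01220+0.000j S between n2,n3
  I2: injects 0.00602 A into n10 (from n2)
  I3: injects 1.58 A into n5 (from n9)
  I4: injects 0.0125 A into n9 (from n2)
  Y(L2) = 0.000-0.01274j S between n1,n6
  Y(R9) = 0.2247+0.000j S between n8,n6
  Y(R10) = 0.01178+0.000j S between n5,n2
  Y(L3) = 0.000-0.01009j S between n9,n0
  Y(C3) = 0.000+0.02703j S between n9,n3
  V1: constraint V(n4)−V(n6) = 26.6
  V2: constraint V(n5)−V(n8) = 5.13
Assemble and solve the 12×12 MNA system:
  V(n1)=76.82+59.61j  V(n2)=39.27+52.54j  V(n3)=-13.16+43.16j  V(n4)=97.71+59.67j  V(n5)=80.35+59.48j  V(n6)=71.11+59.67j  V(n7)=97.65+58.24j  V(n8)=75.22+59.48j  V(n9)=-30.55+110.0j  V(n10)=75.76+90.23j
  i(V1)=-0.03426-0.02044j  i(V2)=0.6385-0.06591j

-1.167-0.3556j A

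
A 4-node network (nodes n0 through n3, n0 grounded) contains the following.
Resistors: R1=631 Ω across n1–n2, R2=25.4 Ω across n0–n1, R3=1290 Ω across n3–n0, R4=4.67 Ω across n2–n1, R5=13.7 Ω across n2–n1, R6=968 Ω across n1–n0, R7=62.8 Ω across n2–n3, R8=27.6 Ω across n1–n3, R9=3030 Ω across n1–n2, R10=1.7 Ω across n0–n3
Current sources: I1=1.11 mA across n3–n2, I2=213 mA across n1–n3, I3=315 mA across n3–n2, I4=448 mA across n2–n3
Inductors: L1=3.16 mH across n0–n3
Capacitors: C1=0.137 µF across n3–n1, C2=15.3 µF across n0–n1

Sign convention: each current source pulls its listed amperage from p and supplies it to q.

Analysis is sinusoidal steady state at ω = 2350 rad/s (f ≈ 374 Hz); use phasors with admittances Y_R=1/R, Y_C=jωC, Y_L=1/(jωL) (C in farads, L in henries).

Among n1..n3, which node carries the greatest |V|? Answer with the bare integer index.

2

Element admittances at ω=2350 rad/s:
  Y(R1) = 0.001585+0.000j S between n1,n2
  I1: injects 0.00111 A into n2 (from n3)
  Y(R2) = 0.03937+0.000j S between n0,n1
  Y(R3) = 0.0007752+0.000j S between n3,n0
  Y(R4) = 0.2141+0.000j S between n2,n1
  I2: injects 0.213 A into n3 (from n1)
  Y(L1) = 0.000-0.1347j S between n0,n3
  Y(R5) = 0.07299+0.000j S between n2,n1
  Y(R6) = 0.001033+0.000j S between n1,n0
  Y(R7) = 0.01592+0.000j S between n2,n3
  I3: injects 0.315 A into n2 (from n3)
  Y(C1) = 0.000+0.0003219j S between n3,n1
  Y(C2) = 0.000+0.03596j S between n0,n1
  Y(R8) = 0.03623+0.000j S between n1,n3
  Y(R9) = 0.0003300+0.000j S between n1,n2
  Y(R10) = 0.5882+0.000j S between n0,n3
  I4: injects 0.448 A into n3 (from n2)
Assemble and solve the 3×3 MNA system:
  V(n1)=-3.035+1.288j  V(n2)=-3.296+1.229j  V(n3)=0.2515+0.1545j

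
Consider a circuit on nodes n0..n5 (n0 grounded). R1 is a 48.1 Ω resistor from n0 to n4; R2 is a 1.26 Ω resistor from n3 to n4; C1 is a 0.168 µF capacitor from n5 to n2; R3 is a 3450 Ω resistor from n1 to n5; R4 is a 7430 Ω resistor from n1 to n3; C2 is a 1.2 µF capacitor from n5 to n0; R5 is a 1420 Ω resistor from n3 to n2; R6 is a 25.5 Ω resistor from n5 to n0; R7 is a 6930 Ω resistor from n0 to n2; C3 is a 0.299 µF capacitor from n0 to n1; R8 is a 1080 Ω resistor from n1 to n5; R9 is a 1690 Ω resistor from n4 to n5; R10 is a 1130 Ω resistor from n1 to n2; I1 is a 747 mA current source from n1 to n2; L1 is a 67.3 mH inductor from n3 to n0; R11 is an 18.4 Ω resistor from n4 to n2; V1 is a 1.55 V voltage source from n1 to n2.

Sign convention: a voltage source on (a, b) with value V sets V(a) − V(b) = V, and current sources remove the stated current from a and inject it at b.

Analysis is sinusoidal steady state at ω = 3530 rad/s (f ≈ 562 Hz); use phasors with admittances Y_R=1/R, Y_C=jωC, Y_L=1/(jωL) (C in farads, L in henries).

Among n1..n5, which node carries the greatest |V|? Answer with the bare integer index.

Element admittances at ω=3530 rad/s:
  Y(R1) = 0.02079+0.000j S between n0,n4
  Y(R2) = 0.7937+0.000j S between n3,n4
  Y(C1) = 0.000+0.0005930j S between n5,n2
  Y(R3) = 0.0002899+0.000j S between n1,n5
  Y(R4) = 0.0001346+0.000j S between n1,n3
  Y(C2) = 0.000+0.004236j S between n5,n0
  Y(R5) = 0.0007042+0.000j S between n3,n2
  Y(R6) = 0.03922+0.000j S between n5,n0
  Y(R7) = 0.0001443+0.000j S between n0,n2
  Y(C3) = 0.000+0.001055j S between n0,n1
  Y(R8) = 0.0009259+0.000j S between n1,n5
  Y(R9) = 0.0005917+0.000j S between n4,n5
  Y(R10) = 0.0008850+0.000j S between n1,n2
  I1: injects 0.747 A into n2 (from n1)
  Y(L1) = 0.000-0.004209j S between n3,n0
  Y(R11) = 0.05435+0.000j S between n4,n2
  V1: constraint V(n1)−V(n2) = 1.55
Assemble and solve the 6×6 MNA system:
  V(n1)=1.443-0.09913j  V(n2)=-0.1074-0.09913j  V(n3)=-0.06957-0.07574j  V(n4)=-0.07020-0.07535j  V(n5)=0.04194-0.01051j
  i(V1)=-0.7504-0.001412j

1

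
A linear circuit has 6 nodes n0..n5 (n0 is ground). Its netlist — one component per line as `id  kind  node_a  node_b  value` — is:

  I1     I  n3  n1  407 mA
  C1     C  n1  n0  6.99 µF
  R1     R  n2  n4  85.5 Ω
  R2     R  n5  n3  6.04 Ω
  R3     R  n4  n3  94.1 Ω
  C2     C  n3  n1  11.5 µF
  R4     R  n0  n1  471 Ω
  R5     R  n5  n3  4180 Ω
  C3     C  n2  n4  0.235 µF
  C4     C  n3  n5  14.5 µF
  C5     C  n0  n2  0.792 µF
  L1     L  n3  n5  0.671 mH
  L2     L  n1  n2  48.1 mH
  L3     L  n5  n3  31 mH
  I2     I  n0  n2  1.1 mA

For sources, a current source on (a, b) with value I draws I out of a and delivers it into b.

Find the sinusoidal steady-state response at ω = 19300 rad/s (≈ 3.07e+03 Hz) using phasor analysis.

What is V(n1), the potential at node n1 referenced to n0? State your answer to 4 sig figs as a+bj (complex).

MNA unknowns: 5 node voltages V₁..V_5
I1: z[3]−=0.407, z[1]+=0.407
C1: Y=0.000+0.1349j on G[1,0]
R1: Y=0.01170+0.000j on G[2,4]
R2: Y=0.1656+0.000j on G[5,3]
R3: Y=0.01063+0.000j on G[4,3]
C2: Y=0.000+0.2220j on G[3,1]
R4: Y=0.002123+0.000j on G[0,1]
R5: Y=0.0002392+0.000j on G[5,3]
C3: Y=0.000+0.004535j on G[2,4]
C4: Y=0.000+0.2798j on G[3,5]
C5: Y=0.000+0.01529j on G[0,2]
L1: Y=0.000-0.07722j on G[3,5]
L2: Y=0.000-0.001077j on G[1,2]
L3: Y=0.000-0.001671j on G[5,3]
I2: z[0]−=0.0011, z[2]+=0.0011
solve → V1=-0.06249-0.04247j, V2=0.5574+0.2942j, V3=-0.09787+1.768j, V4=0.3947+1.029j, V5=-0.09787+1.768j

-0.06249-0.04247j V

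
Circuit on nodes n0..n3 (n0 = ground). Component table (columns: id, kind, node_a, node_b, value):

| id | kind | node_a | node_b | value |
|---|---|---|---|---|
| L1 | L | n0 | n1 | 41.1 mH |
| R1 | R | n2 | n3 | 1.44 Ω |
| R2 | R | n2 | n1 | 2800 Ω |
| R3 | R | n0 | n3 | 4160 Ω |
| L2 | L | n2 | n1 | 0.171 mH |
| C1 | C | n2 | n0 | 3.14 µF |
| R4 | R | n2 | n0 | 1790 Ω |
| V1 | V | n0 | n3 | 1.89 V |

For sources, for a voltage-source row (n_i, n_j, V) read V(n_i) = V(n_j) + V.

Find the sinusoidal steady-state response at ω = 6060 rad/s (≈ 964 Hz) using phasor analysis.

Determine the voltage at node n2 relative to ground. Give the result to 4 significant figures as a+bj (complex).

MNA unknowns: 3 node voltages V₁..V_3 plus 1 source current (V1)
L1: Y=0.000-0.004015j on G[0,1]
R1: Y=0.6944+0.000j on G[2,3]
R2: Y=0.0003571+0.000j on G[2,1]
R3: Y=0.0002404+0.000j on G[0,3]
L2: Y=0.000-0.9650j on G[2,1]
C1: Y=0.000+0.01903j on G[2,0]
R4: Y=0.0005587+0.000j on G[2,0]
V1: row V0−V3=1.89, i_V1 at 0,3
solve → V1=-1.880+0.04065j, V2=-1.888+0.04082j, V3=-1.890+0.000j
aux → i_V1=-0.002122-0.02835j

-1.888+0.04082j V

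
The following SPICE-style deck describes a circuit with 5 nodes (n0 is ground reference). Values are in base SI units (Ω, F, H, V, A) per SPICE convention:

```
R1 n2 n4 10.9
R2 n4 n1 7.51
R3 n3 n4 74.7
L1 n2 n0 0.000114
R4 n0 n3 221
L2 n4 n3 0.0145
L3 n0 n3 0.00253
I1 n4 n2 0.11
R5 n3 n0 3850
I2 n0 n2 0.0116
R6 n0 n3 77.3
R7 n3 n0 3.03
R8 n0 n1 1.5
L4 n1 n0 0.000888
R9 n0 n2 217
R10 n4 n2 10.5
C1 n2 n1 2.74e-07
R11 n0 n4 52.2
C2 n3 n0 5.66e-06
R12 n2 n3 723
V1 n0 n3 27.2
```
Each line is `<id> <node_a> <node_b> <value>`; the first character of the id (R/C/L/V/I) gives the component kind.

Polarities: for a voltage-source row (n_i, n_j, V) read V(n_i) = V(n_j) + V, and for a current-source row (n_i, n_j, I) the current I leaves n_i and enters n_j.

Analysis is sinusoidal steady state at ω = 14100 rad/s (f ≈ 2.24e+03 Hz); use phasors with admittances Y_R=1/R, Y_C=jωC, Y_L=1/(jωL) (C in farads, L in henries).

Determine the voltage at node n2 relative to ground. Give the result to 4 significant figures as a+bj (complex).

-0.1495-0.2779j V

Element admittances at ω=14100 rad/s:
  Y(R1) = 0.09174+0.000j S between n2,n4
  Y(R2) = 0.1332+0.000j S between n4,n1
  Y(R3) = 0.01339+0.000j S between n3,n4
  Y(L1) = 0.000-0.6221j S between n2,n0
  Y(R4) = 0.004525+0.000j S between n0,n3
  Y(L2) = 0.000-0.004891j S between n4,n3
  Y(L3) = 0.000-0.02803j S between n0,n3
  I1: injects 0.11 A into n2 (from n4)
  Y(R5) = 0.0002597+0.000j S between n3,n0
  I2: injects 0.0116 A into n2 (from n0)
  Y(R6) = 0.01294+0.000j S between n0,n3
  Y(R7) = 0.3300+0.000j S between n3,n0
  Y(R8) = 0.6667+0.000j S between n0,n1
  Y(L4) = 0.000-0.07987j S between n1,n0
  Y(R9) = 0.004608+0.000j S between n0,n2
  Y(R10) = 0.09524+0.000j S between n4,n2
  Y(C1) = 0.000+0.003863j S between n2,n1
  Y(R11) = 0.01916+0.000j S between n0,n4
  Y(C2) = 0.000+0.07981j S between n3,n0
  Y(R12) = 0.001383+0.000j S between n2,n3
  V1: constraint V(n0)−V(n3) = 27.2
Assemble and solve the 5×5 MNA system:
  V(n1)=-0.2531+0.01066j  V(n2)=-0.1495-0.2779j  V(n3)=-27.20+0.000j  V(n4)=-1.522+0.2128j
  i(V1)=-9.841-1.285j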